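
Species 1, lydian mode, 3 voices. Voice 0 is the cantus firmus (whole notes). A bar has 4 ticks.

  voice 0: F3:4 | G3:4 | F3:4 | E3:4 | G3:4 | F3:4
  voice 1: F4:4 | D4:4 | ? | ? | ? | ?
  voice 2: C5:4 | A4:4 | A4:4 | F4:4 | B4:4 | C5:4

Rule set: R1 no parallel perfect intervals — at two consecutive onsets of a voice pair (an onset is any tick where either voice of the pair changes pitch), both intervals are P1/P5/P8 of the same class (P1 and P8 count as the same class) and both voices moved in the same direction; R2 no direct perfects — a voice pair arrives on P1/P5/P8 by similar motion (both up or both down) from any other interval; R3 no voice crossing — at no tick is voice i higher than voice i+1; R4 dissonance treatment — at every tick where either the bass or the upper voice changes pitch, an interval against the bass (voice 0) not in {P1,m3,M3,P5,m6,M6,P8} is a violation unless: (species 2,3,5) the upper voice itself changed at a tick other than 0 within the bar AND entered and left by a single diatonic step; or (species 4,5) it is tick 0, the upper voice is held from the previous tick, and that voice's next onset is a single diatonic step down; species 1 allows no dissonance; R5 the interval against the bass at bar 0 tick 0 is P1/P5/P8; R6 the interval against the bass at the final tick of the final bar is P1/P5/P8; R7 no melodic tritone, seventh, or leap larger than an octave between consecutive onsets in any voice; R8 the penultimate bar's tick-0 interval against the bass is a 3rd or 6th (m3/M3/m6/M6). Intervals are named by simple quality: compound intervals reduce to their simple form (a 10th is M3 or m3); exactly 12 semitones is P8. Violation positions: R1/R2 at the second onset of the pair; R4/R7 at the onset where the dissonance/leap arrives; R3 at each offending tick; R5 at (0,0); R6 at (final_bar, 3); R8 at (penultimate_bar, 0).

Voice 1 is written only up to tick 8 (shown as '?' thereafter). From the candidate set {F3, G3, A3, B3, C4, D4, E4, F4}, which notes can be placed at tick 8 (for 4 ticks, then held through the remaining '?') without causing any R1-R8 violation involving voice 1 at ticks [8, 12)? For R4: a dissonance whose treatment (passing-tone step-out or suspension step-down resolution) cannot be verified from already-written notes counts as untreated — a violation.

{A3, D4, F4}

F3: violates R2
G3: violates R4
A3: legal
B3: violates R4
C4: violates R1
D4: legal
E4: violates R4
F4: legal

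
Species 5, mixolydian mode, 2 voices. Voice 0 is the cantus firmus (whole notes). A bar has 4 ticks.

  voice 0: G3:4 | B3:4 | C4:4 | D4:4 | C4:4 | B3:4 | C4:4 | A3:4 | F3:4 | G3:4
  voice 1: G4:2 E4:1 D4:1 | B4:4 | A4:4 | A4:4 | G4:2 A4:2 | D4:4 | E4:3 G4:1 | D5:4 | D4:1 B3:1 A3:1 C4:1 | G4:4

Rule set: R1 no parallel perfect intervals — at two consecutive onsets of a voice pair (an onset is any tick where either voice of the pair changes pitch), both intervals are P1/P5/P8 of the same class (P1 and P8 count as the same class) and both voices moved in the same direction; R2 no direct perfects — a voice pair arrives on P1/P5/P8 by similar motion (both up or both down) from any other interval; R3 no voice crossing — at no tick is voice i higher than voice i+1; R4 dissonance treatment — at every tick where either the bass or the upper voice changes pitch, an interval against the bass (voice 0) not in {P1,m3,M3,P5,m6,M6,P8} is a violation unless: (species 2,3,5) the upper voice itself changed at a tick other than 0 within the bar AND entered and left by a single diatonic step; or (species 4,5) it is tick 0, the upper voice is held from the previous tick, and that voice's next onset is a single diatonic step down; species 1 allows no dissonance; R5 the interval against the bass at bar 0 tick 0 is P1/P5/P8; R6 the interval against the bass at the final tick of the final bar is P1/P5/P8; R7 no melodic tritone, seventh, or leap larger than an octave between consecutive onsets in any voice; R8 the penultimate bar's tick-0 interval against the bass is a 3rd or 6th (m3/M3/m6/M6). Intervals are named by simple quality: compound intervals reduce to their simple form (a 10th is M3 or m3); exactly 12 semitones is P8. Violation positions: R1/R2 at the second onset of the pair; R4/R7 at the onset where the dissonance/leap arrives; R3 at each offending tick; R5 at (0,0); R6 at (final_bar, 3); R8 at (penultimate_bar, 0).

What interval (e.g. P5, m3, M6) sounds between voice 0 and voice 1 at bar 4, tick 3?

voice 0=C4 voice 1=A4 -> M6

M6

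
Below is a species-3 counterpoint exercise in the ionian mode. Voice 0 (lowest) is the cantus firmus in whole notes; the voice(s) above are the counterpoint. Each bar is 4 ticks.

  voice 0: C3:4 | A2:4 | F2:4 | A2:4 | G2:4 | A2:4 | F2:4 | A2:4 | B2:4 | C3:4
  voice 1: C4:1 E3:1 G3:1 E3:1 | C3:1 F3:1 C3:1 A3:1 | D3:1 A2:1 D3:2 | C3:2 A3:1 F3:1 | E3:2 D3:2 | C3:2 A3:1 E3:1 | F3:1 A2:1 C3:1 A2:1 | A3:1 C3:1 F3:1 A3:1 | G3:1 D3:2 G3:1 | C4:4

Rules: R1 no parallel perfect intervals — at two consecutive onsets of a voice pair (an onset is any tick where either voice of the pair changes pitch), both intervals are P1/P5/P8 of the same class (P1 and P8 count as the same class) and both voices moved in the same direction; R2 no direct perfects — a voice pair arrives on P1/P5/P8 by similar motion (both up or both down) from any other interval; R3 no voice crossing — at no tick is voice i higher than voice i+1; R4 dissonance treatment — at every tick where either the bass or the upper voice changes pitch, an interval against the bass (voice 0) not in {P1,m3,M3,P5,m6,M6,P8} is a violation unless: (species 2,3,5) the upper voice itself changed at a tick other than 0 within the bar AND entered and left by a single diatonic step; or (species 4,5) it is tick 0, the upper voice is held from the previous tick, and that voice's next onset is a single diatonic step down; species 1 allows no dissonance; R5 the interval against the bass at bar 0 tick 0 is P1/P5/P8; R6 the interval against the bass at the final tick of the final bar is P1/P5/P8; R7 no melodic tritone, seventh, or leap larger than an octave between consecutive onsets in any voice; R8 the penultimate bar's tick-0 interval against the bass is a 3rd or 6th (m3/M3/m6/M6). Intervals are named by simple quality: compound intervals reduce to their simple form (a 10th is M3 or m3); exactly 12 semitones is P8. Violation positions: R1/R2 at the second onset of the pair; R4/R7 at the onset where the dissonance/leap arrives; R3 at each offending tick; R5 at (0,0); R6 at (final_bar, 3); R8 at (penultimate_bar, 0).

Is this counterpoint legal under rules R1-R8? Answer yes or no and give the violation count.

No (2 violations)

bar 0: v0=C3 v1=C4 (P8)
bar 1: v0=A2 v1=C3 (m3)
bar 2: v0=F2 v1=D3 (M6)
bar 3: v0=A2 v1=C3 (m3)
bar 4: v0=G2 v1=E3 (M6)
bar 5: v0=A2 v1=C3 (m3)
bar 6: v0=F2 v1=F3 (P8)
bar 7: v0=A2 v1=A3 (P8)
bar 8: v0=B2 v1=G3 (m6)
bar 9: v0=C3 v1=C4 (P8)
  R2 @ bar7.0: F2/A2 M3 -> A2/A3 P8 similar
  R2 @ bar9.0: B2/G3 m6 -> C3/C4 P8 similar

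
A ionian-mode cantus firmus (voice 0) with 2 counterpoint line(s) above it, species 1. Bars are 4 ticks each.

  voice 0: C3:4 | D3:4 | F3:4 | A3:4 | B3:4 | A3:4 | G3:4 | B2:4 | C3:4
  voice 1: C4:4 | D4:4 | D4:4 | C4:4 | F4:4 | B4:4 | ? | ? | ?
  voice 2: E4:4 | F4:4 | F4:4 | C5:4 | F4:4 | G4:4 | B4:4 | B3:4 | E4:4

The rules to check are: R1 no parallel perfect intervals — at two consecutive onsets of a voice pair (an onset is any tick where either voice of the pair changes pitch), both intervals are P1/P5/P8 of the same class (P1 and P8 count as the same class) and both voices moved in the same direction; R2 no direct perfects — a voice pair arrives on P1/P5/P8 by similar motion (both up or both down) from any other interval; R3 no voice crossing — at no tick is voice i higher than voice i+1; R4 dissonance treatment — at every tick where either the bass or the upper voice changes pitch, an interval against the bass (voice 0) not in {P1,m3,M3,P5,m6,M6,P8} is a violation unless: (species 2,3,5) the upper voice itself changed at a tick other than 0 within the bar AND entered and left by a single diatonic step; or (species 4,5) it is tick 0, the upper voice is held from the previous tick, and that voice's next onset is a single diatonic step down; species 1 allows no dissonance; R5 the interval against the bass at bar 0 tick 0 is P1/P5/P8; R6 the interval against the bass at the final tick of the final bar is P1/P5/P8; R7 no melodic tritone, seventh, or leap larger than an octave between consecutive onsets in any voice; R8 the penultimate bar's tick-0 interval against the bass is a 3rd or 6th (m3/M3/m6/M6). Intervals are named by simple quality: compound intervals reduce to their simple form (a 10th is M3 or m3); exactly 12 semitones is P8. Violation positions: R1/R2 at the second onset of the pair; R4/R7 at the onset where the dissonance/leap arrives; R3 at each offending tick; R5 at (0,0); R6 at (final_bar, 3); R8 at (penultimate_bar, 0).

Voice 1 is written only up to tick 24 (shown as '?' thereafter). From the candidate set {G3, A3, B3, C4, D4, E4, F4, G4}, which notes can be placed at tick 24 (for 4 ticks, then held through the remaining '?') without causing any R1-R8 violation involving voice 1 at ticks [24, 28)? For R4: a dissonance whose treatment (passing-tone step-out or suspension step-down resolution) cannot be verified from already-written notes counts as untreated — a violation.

G3: violates R2,R7
A3: violates R4,R7
B3: legal
C4: violates R4,R7
D4: violates R2
E4: legal
F4: violates R4,R7
G4: violates R2

{B3, E4}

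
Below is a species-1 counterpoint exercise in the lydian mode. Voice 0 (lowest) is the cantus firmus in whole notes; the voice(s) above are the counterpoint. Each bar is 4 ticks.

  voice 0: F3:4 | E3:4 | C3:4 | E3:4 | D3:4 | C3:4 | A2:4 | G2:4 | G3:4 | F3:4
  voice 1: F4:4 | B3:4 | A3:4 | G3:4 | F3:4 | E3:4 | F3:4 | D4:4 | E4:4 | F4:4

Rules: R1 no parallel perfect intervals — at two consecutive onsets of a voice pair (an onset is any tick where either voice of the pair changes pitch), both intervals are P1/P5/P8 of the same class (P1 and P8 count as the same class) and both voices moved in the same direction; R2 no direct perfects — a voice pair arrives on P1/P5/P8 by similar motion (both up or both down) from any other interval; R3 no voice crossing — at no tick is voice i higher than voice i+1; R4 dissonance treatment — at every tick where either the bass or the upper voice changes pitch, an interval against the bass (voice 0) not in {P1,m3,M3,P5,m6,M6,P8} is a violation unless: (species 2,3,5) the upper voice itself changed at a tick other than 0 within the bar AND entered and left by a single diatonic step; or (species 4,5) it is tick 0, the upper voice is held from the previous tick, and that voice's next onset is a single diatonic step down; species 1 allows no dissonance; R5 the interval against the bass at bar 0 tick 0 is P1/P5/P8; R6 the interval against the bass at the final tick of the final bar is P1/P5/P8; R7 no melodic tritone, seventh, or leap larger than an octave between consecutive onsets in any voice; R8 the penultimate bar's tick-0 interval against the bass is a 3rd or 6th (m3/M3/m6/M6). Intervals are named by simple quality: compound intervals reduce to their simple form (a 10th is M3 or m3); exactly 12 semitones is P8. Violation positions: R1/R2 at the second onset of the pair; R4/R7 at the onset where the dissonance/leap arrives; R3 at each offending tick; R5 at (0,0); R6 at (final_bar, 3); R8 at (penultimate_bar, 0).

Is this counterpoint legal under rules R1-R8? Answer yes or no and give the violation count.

No (2 violations)

bar 0: v0=F3 v1=F4 (P8)
bar 1: v0=E3 v1=B3 (P5)
bar 2: v0=C3 v1=A3 (M6)
bar 3: v0=E3 v1=G3 (m3)
bar 4: v0=D3 v1=F3 (m3)
bar 5: v0=C3 v1=E3 (M3)
bar 6: v0=A2 v1=F3 (m6)
bar 7: v0=G2 v1=D4 (P5)
bar 8: v0=G3 v1=E4 (M6)
bar 9: v0=F3 v1=F4 (P8)
  R2 @ bar1.0: F3/F4 P8 -> E3/B3 P5 similar
  R7 @ bar1.0: F4->B3 leap 6st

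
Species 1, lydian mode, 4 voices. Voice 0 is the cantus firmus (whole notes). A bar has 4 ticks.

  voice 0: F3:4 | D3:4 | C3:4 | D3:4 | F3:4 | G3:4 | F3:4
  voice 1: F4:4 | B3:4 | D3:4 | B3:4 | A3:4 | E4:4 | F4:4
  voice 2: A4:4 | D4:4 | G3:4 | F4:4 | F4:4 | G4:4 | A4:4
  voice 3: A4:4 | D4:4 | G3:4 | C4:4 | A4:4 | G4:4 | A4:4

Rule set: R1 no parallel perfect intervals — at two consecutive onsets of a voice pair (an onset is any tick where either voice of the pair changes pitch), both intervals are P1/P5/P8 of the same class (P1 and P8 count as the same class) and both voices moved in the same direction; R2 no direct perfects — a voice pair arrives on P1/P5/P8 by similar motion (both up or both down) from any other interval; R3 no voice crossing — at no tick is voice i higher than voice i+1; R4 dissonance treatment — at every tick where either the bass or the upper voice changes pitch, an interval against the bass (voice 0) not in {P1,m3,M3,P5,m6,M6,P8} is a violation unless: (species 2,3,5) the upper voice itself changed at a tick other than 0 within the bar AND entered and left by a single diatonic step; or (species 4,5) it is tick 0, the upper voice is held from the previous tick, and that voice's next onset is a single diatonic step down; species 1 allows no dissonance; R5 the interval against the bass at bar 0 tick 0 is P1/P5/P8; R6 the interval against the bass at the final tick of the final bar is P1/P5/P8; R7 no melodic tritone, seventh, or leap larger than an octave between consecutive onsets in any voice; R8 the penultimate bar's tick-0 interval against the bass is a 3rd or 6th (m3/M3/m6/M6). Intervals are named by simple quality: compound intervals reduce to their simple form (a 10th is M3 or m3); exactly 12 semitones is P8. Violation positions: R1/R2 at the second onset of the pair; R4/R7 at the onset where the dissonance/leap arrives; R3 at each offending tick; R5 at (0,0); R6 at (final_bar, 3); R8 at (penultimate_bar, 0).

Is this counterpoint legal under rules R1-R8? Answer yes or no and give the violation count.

bar 0: v0=F3 v1=F4 v2=A4 v3=A4 (M3)
bar 1: v0=D3 v1=B3 v2=D4 v3=D4 (P8)
bar 2: v0=C3 v1=D3 v2=G3 v3=G3 (P5)
bar 3: v0=D3 v1=B3 v2=F4 v3=C4 (m7)
bar 4: v0=F3 v1=A3 v2=F4 v3=A4 (M3)
bar 5: v0=G3 v1=E4 v2=G4 v3=G4 (P8)
bar 6: v0=F3 v1=F4 v2=A4 v3=A4 (M3)
  R5 @ bar0.0: opens on M3
  R5 @ bar0.0: opens on M3
  R1 @ bar1.0: A4/A4 P1 -> D4/D4 P1 similar
  R2 @ bar1.0: F3/A4 M3 -> D3/D4 P8 similar
  R2 @ bar1.0: F3/A4 M3 -> D3/D4 P8 similar
  R7 @ bar1.0: F4->B3 leap 6st
  R1 @ bar2.0: D4/D4 P1 -> G3/G3 P1 similar
  R2 @ bar2.0: D3/D4 P8 -> C3/G3 P5 similar
  R2 @ bar2.0: D3/D4 P8 -> C3/G3 P5 similar
  R4 @ bar2.0: C3/D3 M2 untreated
  R3 @ bar3.0: F4 above C4
  R4 @ bar3.0: D3/C4 m7 untreated
  R7 @ bar3.0: G3->F4 leap 10st
  R3 @ bar3.1: F4 above C4
  R3 @ bar3.2: F4 above C4
  R3 @ bar3.3: F4 above C4
  R1 @ bar5.0: F3/F4 P8 -> G3/G4 P8 similar
  R8 @ bar5.0: penult P8 not 3rd/6th
  R8 @ bar5.0: penult P8 not 3rd/6th
  R1 @ bar6.0: G4/G4 P1 -> A4/A4 P1 similar
  R6 @ bar6.3: closes on M3
  R6 @ bar6.3: closes on M3

No (22 violations)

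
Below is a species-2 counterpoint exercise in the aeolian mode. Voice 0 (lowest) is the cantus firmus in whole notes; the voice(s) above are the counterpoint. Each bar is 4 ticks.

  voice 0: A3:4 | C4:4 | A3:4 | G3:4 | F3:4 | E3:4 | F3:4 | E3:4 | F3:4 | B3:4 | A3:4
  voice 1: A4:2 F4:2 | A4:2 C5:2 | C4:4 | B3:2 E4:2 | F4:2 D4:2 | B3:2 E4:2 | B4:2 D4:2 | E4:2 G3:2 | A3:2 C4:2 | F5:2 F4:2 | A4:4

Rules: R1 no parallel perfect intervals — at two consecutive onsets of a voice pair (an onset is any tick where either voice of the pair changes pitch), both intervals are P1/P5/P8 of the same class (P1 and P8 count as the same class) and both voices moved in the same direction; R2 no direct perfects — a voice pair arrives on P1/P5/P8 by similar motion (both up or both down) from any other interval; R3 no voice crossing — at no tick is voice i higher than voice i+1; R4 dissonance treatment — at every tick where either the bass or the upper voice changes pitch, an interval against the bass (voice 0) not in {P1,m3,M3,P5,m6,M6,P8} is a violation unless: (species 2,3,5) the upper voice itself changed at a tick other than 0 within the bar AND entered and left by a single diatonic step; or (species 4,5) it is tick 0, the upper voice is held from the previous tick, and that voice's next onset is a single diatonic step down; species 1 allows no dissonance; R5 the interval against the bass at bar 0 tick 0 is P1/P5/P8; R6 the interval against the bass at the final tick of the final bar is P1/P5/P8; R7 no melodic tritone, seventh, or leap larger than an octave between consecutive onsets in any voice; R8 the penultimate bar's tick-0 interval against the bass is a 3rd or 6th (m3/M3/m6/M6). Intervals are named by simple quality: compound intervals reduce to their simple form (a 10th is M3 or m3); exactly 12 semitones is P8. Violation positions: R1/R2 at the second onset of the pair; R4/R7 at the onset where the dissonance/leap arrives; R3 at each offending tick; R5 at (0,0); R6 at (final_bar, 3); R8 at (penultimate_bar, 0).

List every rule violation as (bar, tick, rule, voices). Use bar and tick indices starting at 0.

bar 0: v0=A3 v1=A4 downbeat P8
bar 1: v0=C4 v1=A4 downbeat M6
bar 2: v0=A3 v1=C4 downbeat m3
bar 3: v0=G3 v1=B3 downbeat M3
bar 4: v0=F3 v1=F4 downbeat P8
bar 5: v0=E3 v1=B3 downbeat P5
bar 6: v0=F3 v1=B4 downbeat TT
bar 7: v0=E3 v1=E4 downbeat P8
bar 8: v0=F3 v1=A3 downbeat M3
bar 9: v0=B3 v1=F5 downbeat TT
bar 10: v0=A3 v1=A4 downbeat P8
  -> R2 @ bar 5 tick 0 v(0, 1): F3/D4 M6 -> E3/B3 P5 similar
  -> R4 @ bar 6 tick 0 v(0, 1): F3/B4 TT untreated
  -> R4 @ bar 9 tick 0 v(0, 1): B3/F5 TT untreated
  -> R7 @ bar 9 tick 0 v(0,): F3->B3 leap 6st
  -> R7 @ bar 9 tick 0 v(1,): C4->F5 leap 17st
  -> R8 @ bar 9 tick 0 v(0, 1): penult TT not 3rd/6th
  -> R4 @ bar 9 tick 2 v(0, 1): B3/F4 TT untreated

(5, 0, R2, (0, 1))
(6, 0, R4, (0, 1))
(9, 0, R4, (0, 1))
(9, 0, R7, (0,))
(9, 0, R7, (1,))
(9, 0, R8, (0, 1))
(9, 2, R4, (0, 1))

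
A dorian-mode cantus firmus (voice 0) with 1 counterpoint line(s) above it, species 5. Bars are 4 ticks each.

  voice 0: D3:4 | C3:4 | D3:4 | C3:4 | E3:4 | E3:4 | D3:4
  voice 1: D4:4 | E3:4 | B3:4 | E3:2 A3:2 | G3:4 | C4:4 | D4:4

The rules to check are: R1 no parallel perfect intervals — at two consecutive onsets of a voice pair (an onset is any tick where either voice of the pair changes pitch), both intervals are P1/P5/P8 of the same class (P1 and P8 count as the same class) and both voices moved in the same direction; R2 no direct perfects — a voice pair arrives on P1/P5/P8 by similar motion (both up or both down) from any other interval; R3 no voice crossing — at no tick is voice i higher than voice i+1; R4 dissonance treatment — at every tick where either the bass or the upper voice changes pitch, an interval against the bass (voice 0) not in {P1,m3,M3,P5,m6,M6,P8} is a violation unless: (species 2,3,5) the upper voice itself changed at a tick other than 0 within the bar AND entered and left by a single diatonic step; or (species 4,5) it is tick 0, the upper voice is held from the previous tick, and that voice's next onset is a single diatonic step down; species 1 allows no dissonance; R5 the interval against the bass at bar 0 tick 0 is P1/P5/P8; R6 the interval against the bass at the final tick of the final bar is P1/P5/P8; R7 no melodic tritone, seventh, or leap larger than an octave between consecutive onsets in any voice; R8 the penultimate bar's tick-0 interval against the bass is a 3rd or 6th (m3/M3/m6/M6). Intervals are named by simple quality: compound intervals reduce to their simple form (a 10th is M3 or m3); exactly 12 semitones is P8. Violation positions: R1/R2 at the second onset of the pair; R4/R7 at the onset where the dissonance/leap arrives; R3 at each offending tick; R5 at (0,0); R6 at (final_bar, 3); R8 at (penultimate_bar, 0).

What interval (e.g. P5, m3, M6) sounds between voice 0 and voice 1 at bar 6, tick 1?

P8

voice 0=D3 voice 1=D4 -> P8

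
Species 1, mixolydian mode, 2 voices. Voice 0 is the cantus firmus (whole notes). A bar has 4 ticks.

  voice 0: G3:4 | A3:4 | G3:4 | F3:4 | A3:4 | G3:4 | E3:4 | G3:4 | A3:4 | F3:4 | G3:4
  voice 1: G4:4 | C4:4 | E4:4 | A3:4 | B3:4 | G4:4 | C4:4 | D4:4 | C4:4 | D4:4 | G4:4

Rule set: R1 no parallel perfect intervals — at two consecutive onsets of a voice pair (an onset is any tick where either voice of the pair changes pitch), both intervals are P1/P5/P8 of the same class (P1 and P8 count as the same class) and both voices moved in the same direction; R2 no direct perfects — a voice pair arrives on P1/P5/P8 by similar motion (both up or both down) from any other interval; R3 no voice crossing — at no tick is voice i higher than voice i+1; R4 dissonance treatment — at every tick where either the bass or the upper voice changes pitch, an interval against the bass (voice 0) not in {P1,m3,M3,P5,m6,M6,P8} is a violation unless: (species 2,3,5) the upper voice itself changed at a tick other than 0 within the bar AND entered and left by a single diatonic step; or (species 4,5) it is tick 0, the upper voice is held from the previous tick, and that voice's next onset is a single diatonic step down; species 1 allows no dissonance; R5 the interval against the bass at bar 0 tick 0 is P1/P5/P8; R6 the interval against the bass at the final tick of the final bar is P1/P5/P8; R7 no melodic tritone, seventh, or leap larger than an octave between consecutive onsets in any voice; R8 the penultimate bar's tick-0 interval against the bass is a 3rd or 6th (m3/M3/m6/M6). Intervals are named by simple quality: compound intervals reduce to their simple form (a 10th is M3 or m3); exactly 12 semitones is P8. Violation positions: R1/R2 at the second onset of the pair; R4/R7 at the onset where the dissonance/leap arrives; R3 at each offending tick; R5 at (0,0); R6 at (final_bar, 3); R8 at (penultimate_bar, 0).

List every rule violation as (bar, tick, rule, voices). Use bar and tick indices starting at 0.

(4, 0, R4, (0, 1))
(7, 0, R2, (0, 1))
(10, 0, R2, (0, 1))

bar 0: v0=G3 v1=G4 downbeat P8
bar 1: v0=A3 v1=C4 downbeat m3
bar 2: v0=G3 v1=E4 downbeat M6
bar 3: v0=F3 v1=A3 downbeat M3
bar 4: v0=A3 v1=B3 downbeat M2
bar 5: v0=G3 v1=G4 downbeat P8
bar 6: v0=E3 v1=C4 downbeat m6
bar 7: v0=G3 v1=D4 downbeat P5
bar 8: v0=A3 v1=C4 downbeat m3
bar 9: v0=F3 v1=D4 downbeat M6
bar 10: v0=G3 v1=G4 downbeat P8
  -> R4 @ bar 4 tick 0 v(0, 1): A3/B3 M2 untreated
  -> R2 @ bar 7 tick 0 v(0, 1): E3/C4 m6 -> G3/D4 P5 similar
  -> R2 @ bar 10 tick 0 v(0, 1): F3/D4 M6 -> G3/G4 P8 similar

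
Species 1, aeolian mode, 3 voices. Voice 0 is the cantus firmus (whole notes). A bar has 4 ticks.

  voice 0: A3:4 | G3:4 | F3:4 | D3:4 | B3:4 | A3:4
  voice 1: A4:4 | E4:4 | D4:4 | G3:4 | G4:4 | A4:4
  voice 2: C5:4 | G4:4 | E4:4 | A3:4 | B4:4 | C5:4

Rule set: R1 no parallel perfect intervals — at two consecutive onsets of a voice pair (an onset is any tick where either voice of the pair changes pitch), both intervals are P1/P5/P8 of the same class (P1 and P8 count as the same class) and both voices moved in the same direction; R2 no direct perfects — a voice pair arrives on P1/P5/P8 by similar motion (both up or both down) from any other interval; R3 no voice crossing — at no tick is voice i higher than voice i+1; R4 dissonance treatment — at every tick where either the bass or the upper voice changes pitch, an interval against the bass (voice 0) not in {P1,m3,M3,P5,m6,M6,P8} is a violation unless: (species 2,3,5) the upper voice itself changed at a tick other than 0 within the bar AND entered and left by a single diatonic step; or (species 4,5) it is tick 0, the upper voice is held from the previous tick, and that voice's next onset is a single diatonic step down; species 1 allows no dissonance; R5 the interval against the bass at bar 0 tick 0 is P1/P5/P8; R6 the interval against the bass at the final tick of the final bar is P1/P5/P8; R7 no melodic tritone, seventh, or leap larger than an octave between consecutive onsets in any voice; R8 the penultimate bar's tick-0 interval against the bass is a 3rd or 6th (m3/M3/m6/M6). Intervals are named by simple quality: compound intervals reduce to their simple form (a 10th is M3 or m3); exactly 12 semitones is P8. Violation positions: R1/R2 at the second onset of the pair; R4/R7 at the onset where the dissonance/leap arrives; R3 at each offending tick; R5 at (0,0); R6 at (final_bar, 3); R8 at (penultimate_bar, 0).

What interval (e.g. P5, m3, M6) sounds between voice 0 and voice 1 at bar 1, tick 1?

voice 0=G3 voice 1=E4 -> M6

M6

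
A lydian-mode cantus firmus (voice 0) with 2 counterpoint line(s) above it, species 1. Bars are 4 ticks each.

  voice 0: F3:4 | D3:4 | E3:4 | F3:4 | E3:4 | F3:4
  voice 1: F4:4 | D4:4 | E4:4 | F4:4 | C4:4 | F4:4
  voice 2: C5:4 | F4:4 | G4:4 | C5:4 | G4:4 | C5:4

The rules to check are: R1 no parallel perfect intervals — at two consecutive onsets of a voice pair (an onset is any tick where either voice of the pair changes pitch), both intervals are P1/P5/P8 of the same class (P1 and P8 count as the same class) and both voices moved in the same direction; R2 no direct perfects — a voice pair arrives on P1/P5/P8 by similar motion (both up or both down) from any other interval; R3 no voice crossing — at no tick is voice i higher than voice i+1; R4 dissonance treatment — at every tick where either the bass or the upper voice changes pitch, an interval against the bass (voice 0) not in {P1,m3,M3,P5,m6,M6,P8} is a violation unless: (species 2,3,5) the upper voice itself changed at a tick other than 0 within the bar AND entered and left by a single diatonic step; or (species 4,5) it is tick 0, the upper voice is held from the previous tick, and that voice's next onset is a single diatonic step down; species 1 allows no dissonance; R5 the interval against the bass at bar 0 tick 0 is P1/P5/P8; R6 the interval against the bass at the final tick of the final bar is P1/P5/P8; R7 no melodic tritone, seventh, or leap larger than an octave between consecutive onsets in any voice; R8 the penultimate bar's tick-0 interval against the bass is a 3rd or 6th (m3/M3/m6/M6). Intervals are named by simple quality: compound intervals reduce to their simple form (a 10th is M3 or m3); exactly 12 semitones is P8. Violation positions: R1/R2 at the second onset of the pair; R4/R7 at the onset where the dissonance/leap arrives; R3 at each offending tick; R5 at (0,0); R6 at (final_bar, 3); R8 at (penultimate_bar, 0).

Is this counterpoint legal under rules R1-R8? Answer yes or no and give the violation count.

bar 0: v0=F3 v1=F4 v2=C5 (P5)
bar 1: v0=D3 v1=D4 v2=F4 (m3)
bar 2: v0=E3 v1=E4 v2=G4 (m3)
bar 3: v0=F3 v1=F4 v2=C5 (P5)
bar 4: v0=E3 v1=C4 v2=G4 (m3)
bar 5: v0=F3 v1=F4 v2=C5 (P5)
  R1 @ bar1.0: F3/F4 P8 -> D3/D4 P8 similar
  R1 @ bar2.0: D3/D4 P8 -> E3/E4 P8 similar
  R1 @ bar3.0: E3/E4 P8 -> F3/F4 P8 similar
  R2 @ bar3.0: E3/G4 m3 -> F3/C5 P5 similar
  R2 @ bar3.0: E4/G4 m3 -> F4/C5 P5 similar
  R1 @ bar4.0: F4/C5 P5 -> C4/G4 P5 similar
  R1 @ bar5.0: C4/G4 P5 -> F4/C5 P5 similar
  R2 @ bar5.0: E3/C4 m6 -> F3/F4 P8 similar
  R2 @ bar5.0: E3/G4 m3 -> F3/C5 P5 similar

No (9 violations)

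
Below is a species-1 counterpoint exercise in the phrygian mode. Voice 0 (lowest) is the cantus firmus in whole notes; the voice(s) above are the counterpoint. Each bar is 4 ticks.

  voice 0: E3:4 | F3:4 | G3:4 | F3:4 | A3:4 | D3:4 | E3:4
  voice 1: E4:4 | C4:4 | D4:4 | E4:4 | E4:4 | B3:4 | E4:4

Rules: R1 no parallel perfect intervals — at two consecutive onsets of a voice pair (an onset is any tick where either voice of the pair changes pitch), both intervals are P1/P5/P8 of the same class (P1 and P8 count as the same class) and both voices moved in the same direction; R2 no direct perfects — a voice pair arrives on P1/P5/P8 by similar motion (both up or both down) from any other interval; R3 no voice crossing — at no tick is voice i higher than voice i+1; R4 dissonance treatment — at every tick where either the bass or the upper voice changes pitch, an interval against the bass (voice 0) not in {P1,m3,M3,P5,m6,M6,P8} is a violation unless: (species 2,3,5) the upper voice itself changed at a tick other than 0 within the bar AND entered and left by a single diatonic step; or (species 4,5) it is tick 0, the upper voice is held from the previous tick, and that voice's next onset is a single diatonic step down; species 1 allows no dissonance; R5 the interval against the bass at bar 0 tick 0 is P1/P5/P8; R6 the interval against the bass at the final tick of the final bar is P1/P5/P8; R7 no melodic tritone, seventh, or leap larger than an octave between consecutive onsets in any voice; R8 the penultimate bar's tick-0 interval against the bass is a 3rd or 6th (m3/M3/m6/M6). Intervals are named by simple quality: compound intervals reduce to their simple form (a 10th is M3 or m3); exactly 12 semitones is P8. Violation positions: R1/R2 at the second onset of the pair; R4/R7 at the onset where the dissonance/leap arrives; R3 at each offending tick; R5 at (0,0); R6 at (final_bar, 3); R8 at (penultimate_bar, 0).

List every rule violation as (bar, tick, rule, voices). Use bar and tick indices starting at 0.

bar 0: v0=E3 v1=E4 downbeat P8
bar 1: v0=F3 v1=C4 downbeat P5
bar 2: v0=G3 v1=D4 downbeat P5
bar 3: v0=F3 v1=E4 downbeat M7
bar 4: v0=A3 v1=E4 downbeat P5
bar 5: v0=D3 v1=B3 downbeat M6
bar 6: v0=E3 v1=E4 downbeat P8
  -> R1 @ bar 2 tick 0 v(0, 1): F3/C4 P5 -> G3/D4 P5 similar
  -> R4 @ bar 3 tick 0 v(0, 1): F3/E4 M7 untreated
  -> R2 @ bar 6 tick 0 v(0, 1): D3/B3 M6 -> E3/E4 P8 similar

(2, 0, R1, (0, 1))
(3, 0, R4, (0, 1))
(6, 0, R2, (0, 1))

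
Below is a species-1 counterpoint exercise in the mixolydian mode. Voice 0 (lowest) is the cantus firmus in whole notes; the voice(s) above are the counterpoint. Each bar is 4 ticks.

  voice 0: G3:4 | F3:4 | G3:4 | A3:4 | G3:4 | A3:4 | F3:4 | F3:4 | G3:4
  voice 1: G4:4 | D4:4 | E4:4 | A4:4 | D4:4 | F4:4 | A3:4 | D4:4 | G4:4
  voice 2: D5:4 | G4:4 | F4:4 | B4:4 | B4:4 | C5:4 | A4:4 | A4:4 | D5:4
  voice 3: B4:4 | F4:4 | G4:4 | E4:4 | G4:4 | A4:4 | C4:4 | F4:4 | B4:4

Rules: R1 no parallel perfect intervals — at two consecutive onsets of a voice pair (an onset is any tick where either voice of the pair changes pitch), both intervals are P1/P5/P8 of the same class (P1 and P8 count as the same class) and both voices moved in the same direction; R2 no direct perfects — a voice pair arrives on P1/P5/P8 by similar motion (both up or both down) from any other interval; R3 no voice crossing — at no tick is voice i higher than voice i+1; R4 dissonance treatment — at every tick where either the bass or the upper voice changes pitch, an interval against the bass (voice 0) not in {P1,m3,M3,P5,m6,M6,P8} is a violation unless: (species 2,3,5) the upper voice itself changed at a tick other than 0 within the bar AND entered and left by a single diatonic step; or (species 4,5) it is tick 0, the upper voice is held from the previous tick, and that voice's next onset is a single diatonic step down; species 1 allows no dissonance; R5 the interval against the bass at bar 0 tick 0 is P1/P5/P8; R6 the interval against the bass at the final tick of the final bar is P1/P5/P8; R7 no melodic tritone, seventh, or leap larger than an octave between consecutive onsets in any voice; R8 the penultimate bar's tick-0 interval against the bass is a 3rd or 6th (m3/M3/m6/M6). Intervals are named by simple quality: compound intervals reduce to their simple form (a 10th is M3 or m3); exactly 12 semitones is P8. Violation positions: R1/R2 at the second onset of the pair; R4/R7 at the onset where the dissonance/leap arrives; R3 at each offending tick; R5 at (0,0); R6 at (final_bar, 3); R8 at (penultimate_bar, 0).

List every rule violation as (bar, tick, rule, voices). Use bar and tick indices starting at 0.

(0, 0, R3, (2, 3))
(0, 0, R5, (0, 3))
(0, 1, R3, (2, 3))
(0, 2, R3, (2, 3))
(0, 3, R3, (2, 3))
(1, 0, R2, (0, 3))
(1, 0, R3, (2, 3))
(1, 0, R4, (0, 2))
(1, 0, R7, (3,))
(1, 1, R3, (2, 3))
(1, 2, R3, (2, 3))
(1, 3, R3, (2, 3))
(2, 0, R1, (0, 3))
(2, 0, R4, (0, 2))
(3, 0, R2, (0, 1))
(3, 0, R3, (2, 3))
(3, 0, R4, (0, 2))
(3, 0, R7, (2,))
(3, 1, R3, (2, 3))
(3, 2, R3, (2, 3))
(3, 3, R3, (2, 3))
(4, 0, R2, (0, 1))
(4, 0, R3, (2, 3))
(4, 1, R3, (2, 3))
(4, 2, R3, (2, 3))
(4, 3, R3, (2, 3))
(5, 0, R1, (0, 3))
(5, 0, R2, (1, 2))
(5, 0, R3, (2, 3))
(5, 1, R3, (2, 3))
(5, 2, R3, (2, 3))
(5, 3, R3, (2, 3))
(6, 0, R2, (0, 3))
(6, 0, R2, (1, 2))
(6, 0, R3, (2, 3))
(6, 1, R3, (2, 3))
(6, 2, R3, (2, 3))
(6, 3, R3, (2, 3))
(7, 0, R3, (2, 3))
(7, 0, R8, (0, 3))
(7, 1, R3, (2, 3))
(7, 2, R3, (2, 3))
(7, 3, R3, (2, 3))
(8, 0, R1, (1, 2))
(8, 0, R2, (0, 1))
(8, 0, R2, (0, 2))
(8, 0, R3, (2, 3))
(8, 0, R7, (3,))
(8, 1, R3, (2, 3))
(8, 2, R3, (2, 3))
(8, 3, R3, (2, 3))
(8, 3, R6, (0, 3))

bar 0: v0=G3 v1=G4 v2=D5 v3=B4 downbeat M3
bar 1: v0=F3 v1=D4 v2=G4 v3=F4 downbeat P8
bar 2: v0=G3 v1=E4 v2=F4 v3=G4 downbeat P8
bar 3: v0=A3 v1=A4 v2=B4 v3=E4 downbeat P5
bar 4: v0=G3 v1=D4 v2=B4 v3=G4 downbeat P8
bar 5: v0=A3 v1=F4 v2=C5 v3=A4 downbeat P8
bar 6: v0=F3 v1=A3 v2=A4 v3=C4 downbeat P5
bar 7: v0=F3 v1=D4 v2=A4 v3=F4 downbeat P8
bar 8: v0=G3 v1=G4 v2=D5 v3=B4 downbeat M3
  -> R3 @ bar 0 tick 0 v(2, 3): D5 above B4
  -> R5 @ bar 0 tick 0 v(0, 3): opens on M3
  -> R3 @ bar 0 tick 1 v(2, 3): D5 above B4
  -> R3 @ bar 0 tick 2 v(2, 3): D5 above B4
  -> R3 @ bar 0 tick 3 v(2, 3): D5 above B4
  -> R2 @ bar 1 tick 0 v(0, 3): G3/B4 M3 -> F3/F4 P8 similar
  -> R3 @ bar 1 tick 0 v(2, 3): G4 above F4
  -> R4 @ bar 1 tick 0 v(0, 2): F3/G4 M2 untreated
  -> R7 @ bar 1 tick 0 v(3,): B4->F4 leap 6st
  -> R3 @ bar 1 tick 1 v(2, 3): G4 above F4
  -> R3 @ bar 1 tick 2 v(2, 3): G4 above F4
  -> R3 @ bar 1 tick 3 v(2, 3): G4 above F4
  -> R1 @ bar 2 tick 0 v(0, 3): F3/F4 P8 -> G3/G4 P8 similar
  -> R4 @ bar 2 tick 0 v(0, 2): G3/F4 m7 untreated
  -> R2 @ bar 3 tick 0 v(0, 1): G3/E4 M6 -> A3/A4 P8 similar
  -> R3 @ bar 3 tick 0 v(2, 3): B4 above E4
  -> R4 @ bar 3 tick 0 v(0, 2): A3/B4 M2 untreated
  -> R7 @ bar 3 tick 0 v(2,): F4->B4 leap 6st
  -> R3 @ bar 3 tick 1 v(2, 3): B4 above E4
  -> R3 @ bar 3 tick 2 v(2, 3): B4 above E4
  -> R3 @ bar 3 tick 3 v(2, 3): B4 above E4
  -> R2 @ bar 4 tick 0 v(0, 1): A3/A4 P8 -> G3/D4 P5 similar
  -> R3 @ bar 4 tick 0 v(2, 3): B4 above G4
  -> R3 @ bar 4 tick 1 v(2, 3): B4 above G4
  -> R3 @ bar 4 tick 2 v(2, 3): B4 above G4
  -> R3 @ bar 4 tick 3 v(2, 3): B4 above G4
  -> R1 @ bar 5 tick 0 v(0, 3): G3/G4 P8 -> A3/A4 P8 similar
  -> R2 @ bar 5 tick 0 v(1, 2): D4/B4 M6 -> F4/C5 P5 similar
  -> R3 @ bar 5 tick 0 v(2, 3): C5 above A4
  -> R3 @ bar 5 tick 1 v(2, 3): C5 above A4
  -> R3 @ bar 5 tick 2 v(2, 3): C5 above A4
  -> R3 @ bar 5 tick 3 v(2, 3): C5 above A4
  -> R2 @ bar 6 tick 0 v(0, 3): A3/A4 P8 -> F3/C4 P5 similar
  -> R2 @ bar 6 tick 0 v(1, 2): F4/C5 P5 -> A3/A4 P8 similar
  -> R3 @ bar 6 tick 0 v(2, 3): A4 above C4
  -> R3 @ bar 6 tick 1 v(2, 3): A4 above C4
  -> R3 @ bar 6 tick 2 v(2, 3): A4 above C4
  -> R3 @ bar 6 tick 3 v(2, 3): A4 above C4
  -> R3 @ bar 7 tick 0 v(2, 3): A4 above F4
  -> R8 @ bar 7 tick 0 v(0, 3): penult P8 not 3rd/6th
  -> R3 @ bar 7 tick 1 v(2, 3): A4 above F4
  -> R3 @ bar 7 tick 2 v(2, 3): A4 above F4
  -> R3 @ bar 7 tick 3 v(2, 3): A4 above F4
  -> R1 @ bar 8 tick 0 v(1, 2): D4/A4 P5 -> G4/D5 P5 similar
  -> R2 @ bar 8 tick 0 v(0, 1): F3/D4 M6 -> G3/G4 P8 similar
  -> R2 @ bar 8 tick 0 v(0, 2): F3/A4 M3 -> G3/D5 P5 similar
  -> R3 @ bar 8 tick 0 v(2, 3): D5 above B4
  -> R7 @ bar 8 tick 0 v(3,): F4->B4 leap 6st
  -> R3 @ bar 8 tick 1 v(2, 3): D5 above B4
  -> R3 @ bar 8 tick 2 v(2, 3): D5 above B4
  -> R3 @ bar 8 tick 3 v(2, 3): D5 above B4
  -> R6 @ bar 8 tick 3 v(0, 3): closes on M3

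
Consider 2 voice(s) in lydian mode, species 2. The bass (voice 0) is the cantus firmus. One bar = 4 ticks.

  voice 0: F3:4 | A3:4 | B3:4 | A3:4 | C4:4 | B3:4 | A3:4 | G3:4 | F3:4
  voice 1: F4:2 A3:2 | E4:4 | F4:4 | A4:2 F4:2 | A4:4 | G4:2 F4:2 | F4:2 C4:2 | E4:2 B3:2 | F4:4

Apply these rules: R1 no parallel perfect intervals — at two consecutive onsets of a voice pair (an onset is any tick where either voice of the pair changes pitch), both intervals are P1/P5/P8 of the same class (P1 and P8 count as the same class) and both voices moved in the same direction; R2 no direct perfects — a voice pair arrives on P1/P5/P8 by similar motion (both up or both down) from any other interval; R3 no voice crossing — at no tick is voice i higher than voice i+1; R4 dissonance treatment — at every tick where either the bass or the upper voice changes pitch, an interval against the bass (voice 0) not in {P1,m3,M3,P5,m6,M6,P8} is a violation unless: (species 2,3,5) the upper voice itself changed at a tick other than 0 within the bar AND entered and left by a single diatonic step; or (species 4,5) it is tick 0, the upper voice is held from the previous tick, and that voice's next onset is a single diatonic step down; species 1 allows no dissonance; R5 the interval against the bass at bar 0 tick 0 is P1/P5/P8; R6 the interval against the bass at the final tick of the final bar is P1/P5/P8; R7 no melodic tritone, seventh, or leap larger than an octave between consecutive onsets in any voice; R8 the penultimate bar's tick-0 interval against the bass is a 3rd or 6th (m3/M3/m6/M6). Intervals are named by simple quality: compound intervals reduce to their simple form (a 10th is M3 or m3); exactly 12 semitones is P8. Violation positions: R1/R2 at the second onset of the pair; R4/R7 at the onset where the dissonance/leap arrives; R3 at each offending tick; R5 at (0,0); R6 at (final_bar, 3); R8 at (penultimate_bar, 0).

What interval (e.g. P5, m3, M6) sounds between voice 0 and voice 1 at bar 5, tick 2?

TT

voice 0=B3 voice 1=F4 -> TT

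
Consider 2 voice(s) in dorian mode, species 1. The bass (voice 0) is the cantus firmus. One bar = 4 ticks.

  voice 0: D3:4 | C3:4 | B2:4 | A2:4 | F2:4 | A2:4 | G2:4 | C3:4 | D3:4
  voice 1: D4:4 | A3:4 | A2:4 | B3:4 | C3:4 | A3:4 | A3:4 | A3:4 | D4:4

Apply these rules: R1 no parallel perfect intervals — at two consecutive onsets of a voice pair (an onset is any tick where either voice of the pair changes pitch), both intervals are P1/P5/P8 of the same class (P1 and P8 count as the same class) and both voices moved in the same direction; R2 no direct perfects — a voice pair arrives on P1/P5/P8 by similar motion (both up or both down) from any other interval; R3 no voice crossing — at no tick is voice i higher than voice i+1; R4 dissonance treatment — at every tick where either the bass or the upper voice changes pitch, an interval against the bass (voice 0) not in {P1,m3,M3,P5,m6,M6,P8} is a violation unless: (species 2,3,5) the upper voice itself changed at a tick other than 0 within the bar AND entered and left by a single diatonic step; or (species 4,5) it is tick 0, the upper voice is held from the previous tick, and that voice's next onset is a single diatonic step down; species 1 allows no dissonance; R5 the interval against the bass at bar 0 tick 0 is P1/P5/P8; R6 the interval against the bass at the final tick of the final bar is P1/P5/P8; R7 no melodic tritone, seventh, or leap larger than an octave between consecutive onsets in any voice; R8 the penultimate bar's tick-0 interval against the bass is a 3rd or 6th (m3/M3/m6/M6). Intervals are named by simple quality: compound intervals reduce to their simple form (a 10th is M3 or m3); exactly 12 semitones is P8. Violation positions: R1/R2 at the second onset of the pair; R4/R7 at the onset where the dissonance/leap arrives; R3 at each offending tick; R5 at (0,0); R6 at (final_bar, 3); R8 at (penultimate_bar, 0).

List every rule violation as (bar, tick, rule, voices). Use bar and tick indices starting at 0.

(2, 0, R3, (0, 1))
(2, 0, R4, (0, 1))
(2, 1, R3, (0, 1))
(2, 2, R3, (0, 1))
(2, 3, R3, (0, 1))
(3, 0, R4, (0, 1))
(3, 0, R7, (1,))
(4, 0, R2, (0, 1))
(4, 0, R7, (1,))
(5, 0, R2, (0, 1))
(6, 0, R4, (0, 1))
(8, 0, R2, (0, 1))

bar 0: v0=D3 v1=D4 downbeat P8
bar 1: v0=C3 v1=A3 downbeat M6
bar 2: v0=B2 v1=A2 downbeat M2
bar 3: v0=A2 v1=B3 downbeat M2
bar 4: v0=F2 v1=C3 downbeat P5
bar 5: v0=A2 v1=A3 downbeat P8
bar 6: v0=G2 v1=A3 downbeat M2
bar 7: v0=C3 v1=A3 downbeat M6
bar 8: v0=D3 v1=D4 downbeat P8
  -> R3 @ bar 2 tick 0 v(0, 1): B2 above A2
  -> R4 @ bar 2 tick 0 v(0, 1): B2/A2 M2 untreated
  -> R3 @ bar 2 tick 1 v(0, 1): B2 above A2
  -> R3 @ bar 2 tick 2 v(0, 1): B2 above A2
  -> R3 @ bar 2 tick 3 v(0, 1): B2 above A2
  -> R4 @ bar 3 tick 0 v(0, 1): A2/B3 M2 untreated
  -> R7 @ bar 3 tick 0 v(1,): A2->B3 leap 14st
  -> R2 @ bar 4 tick 0 v(0, 1): A2/B3 M2 -> F2/C3 P5 similar
  -> R7 @ bar 4 tick 0 v(1,): B3->C3 leap 11st
  -> R2 @ bar 5 tick 0 v(0, 1): F2/C3 P5 -> A2/A3 P8 similar
  -> R4 @ bar 6 tick 0 v(0, 1): G2/A3 M2 untreated
  -> R2 @ bar 8 tick 0 v(0, 1): C3/A3 M6 -> D3/D4 P8 similar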